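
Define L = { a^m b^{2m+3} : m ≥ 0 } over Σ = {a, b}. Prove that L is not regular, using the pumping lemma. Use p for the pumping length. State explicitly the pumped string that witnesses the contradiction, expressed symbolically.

Toward a contradiction, assume L is regular with pumping length p.
Choose w = a^p b^{2p+3}, which is in L with |w| = 3p+3 ≥ p.
By the pumping lemma, w = xyz with |xy| ≤ p and y is nonempty.
Since the first p symbols of w are all a's and |xy| ≤ p, y lies entirely in the leading a-block: y = a^k for some k with 1 ≤ k ≤ p.
Pump with i = 2: xy^2z = a^{p+k} b^{2p+3}. For this to lie in L we would need 2p+3 = 2(p+k)+3, which forces k = 0. But k ≥ 1, so xy^2z ∉ L.
Contradiction. Therefore L is not regular.

a^{p+k} b^{2p+3}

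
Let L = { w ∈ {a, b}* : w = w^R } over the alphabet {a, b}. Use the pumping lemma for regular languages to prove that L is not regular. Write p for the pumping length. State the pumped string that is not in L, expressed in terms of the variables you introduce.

Suppose for contradiction that L is regular, and let p be the pumping length.
Take w = a^p b a^p, a palindrome of length 2p+1 ≥ p.
The pumping lemma gives a decomposition w = xyz where |xy| ≤ p and |y| ≥ 1.
The first p characters of w are a's, so xy (and hence y) consists only of a's. Write y = a^k, 1 ≤ k ≤ p.
Pump with i = 2: xy^2z = a^{p+k} b a^p. Its reverse is a^p b a^{p+k}, which differs from xy^2z since k ≥ 1. So xy^2z is not a palindrome and xy^2z ∉ L.
This contradicts the pumping lemma, so L is not regular.

a^{p+k} b a^p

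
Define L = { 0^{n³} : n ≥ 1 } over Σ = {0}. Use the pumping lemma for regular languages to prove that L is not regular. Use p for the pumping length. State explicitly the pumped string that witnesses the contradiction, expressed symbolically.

Assume L is regular; let p be its pumping constant.
Take w = 0^{p³} ∈ L with |w| = p³ ≥ p.
The pumping lemma gives a decomposition w = xyz where |xy| ≤ p and |y| > 0.
Then y = 0^k for some k with 1 ≤ k ≤ p.
Pump with i = 2: xy^2z = 0^{p³+k}. Since 1 ≤ k ≤ p, p³ < p³+k ≤ p³+p < p³+3p²+3p+1 = (p+1)³, so p³+k is not a perfect cube. So xy^2z ∉ L.
Contradiction. Therefore L is not regular.

0^{p³+k}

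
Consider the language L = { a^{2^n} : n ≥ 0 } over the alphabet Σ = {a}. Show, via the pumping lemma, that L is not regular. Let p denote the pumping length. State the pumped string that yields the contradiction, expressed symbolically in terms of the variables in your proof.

a^{2^p+k}

Assume L is regular; let p be its pumping constant.
Take w = a^{2^p} ∈ L with |w| = 2^p ≥ p.
The pumping lemma gives a decomposition w = xyz where |xy| ≤ p and |y| > 0.
Then y = a^k for some k with 1 ≤ k ≤ p.
Pump with i = 2: xy^2z = a^{2^p+k}. Since 1 ≤ k ≤ p < 2^p, we have 2^p < 2^p+k < 2^{p+1}, so 2^p+k is not a power of 2. So xy^2z ∉ L.
This is a contradiction; hence L is not regular.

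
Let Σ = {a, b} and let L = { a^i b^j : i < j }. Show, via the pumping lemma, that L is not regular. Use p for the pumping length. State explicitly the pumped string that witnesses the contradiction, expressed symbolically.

a^{p+k} b^{p+1}

Toward a contradiction, assume L is regular with pumping length p.
Choose w = a^p b^{p+1} ∈ L, with |w| = 2p+1 ≥ p.
By the pumping lemma, w = xyz with |xy| ≤ p and |y| > 0.
Because |xy| ≤ p and w begins with p copies of a, we have y = a^k with 1 ≤ k ≤ p.
Consider xy^2z = a^{p+k} b^{p+1}. Since k ≥ 1, the a-count p+k is at least p+1, so i < j fails; thus xy^2z ∉ L.
This is a contradiction; hence L is not regular.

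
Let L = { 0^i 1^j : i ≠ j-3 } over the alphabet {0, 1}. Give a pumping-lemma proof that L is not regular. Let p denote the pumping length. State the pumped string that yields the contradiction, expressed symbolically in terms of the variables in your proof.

0^{p+p!} 1^{p+p!+3}

Suppose for contradiction that L is regular, and let p be the pumping length.
Choose w = 0^p 1^{p+p!+3}. Since p ≠ (p+p!+3)-3 = p+p!, w ∈ L; and |w| ≥ p.
By the pumping lemma, w = xyz with |xy| ≤ p and y is nonempty.
The first p characters of w are 0's, so xy (and hence y) consists only of 0's. Write y = 0^k, 1 ≤ k ≤ p.
Since 1 ≤ k ≤ p, k divides p!; set t = 1 + p!/k. Then xy^t z has p + (p!/k)·k = p + p! copies of 0. Now the 0-count is p+p! and (1-count)-3 = (p+p!+3)-3 = p+p!, so i ≠ j-3 fails. So xy^t z = 0^{p+p!} 1^{p+p!+3} ∉ L.
This is a contradiction; hence L is not regular.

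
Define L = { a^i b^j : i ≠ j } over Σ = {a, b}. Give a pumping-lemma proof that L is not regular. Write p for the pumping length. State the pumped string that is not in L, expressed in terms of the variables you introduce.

Toward a contradiction, assume L is regular with pumping length p.
Choose w = a^p b^{p+p!}. Since p ≠ p+p!, w ∈ L; and |w| ≥ p.
By the pumping lemma, w = xyz with |xy| ≤ p and |y| > 0.
The first p characters of w are a's, so xy (and hence y) consists only of a's. Write y = a^k, 1 ≤ k ≤ p.
Since 1 ≤ k ≤ p, k divides p!; set t = 1 + p!/k. Then xy^t z has p + (p!/k)·k = p + p! copies of a. Now the a-count equals the b-count, so i ≠ j fails. So xy^t z = a^{p+p!} b^{p+p!} ∉ L.
This is a contradiction; hence L is not regular.

a^{p+p!} b^{p+p!}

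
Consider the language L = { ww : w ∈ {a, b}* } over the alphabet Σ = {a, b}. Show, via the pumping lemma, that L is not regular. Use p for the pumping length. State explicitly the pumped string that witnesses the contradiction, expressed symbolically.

Suppose for contradiction that L is regular, and let p be the pumping length.
Take w = a^p b^p a^p b^p = uu where u = a^pb^p; then w ∈ L and |w| = 4p ≥ p.
By the pumping lemma, w = xyz with |xy| ≤ p and |y| ≥ 1.
Because |xy| ≤ p and w begins with p copies of a, we have y = a^k with 1 ≤ k ≤ p.
Pump with i = 2: xy^2z = a^{p+k} b^p a^p b^p, of length 4p+k. Suppose this equals vv. The string starts with a and ends with b, so v does too; thus the boundary between the two copies of v is a b→a transition. There is exactly one such transition, at position 2p+k, so |v| = 2p+k and |vv| = 4p+2k ≠ 4p+k since k ≥ 1. So xy^2z ∉ L.
This contradicts the pumping lemma, so L is not regular.

a^{p+k} b^p a^p b^p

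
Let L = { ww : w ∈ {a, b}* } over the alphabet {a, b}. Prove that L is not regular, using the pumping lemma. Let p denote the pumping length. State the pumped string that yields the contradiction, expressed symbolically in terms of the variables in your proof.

Assume L is regular. Let p be the pumping length given by the pumping lemma.
Take w = a^p b^p a^p b^p = uu where u = a^pb^p; then w ∈ L and |w| = 4p ≥ p.
Write w = xyz as guaranteed by the lemma, with |xy| ≤ p and |y| > 0.
The first p characters of w are a's, so xy (and hence y) consists only of a's. Write y = a^k, 1 ≤ k ≤ p.
Pump with i = 2: xy^2z = a^{p+k} b^p a^p b^p, of length 4p+k. Suppose this equals vv. The string starts with a and ends with b, so v does too; thus the boundary between the two copies of v is a b→a transition. There is exactly one such transition, at position 2p+k, so |v| = 2p+k and |vv| = 4p+2k ≠ 4p+k since k ≥ 1. So xy^2z ∉ L.
This contradicts the pumping lemma, so L is not regular.

a^{p+k} b^p a^p b^p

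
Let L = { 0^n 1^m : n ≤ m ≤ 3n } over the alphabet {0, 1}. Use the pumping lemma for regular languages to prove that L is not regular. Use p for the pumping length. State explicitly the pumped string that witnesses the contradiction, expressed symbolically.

Suppose for contradiction that L is regular, and let p be the pumping length.
Take w = 0^p 1^p ∈ L (since p ≤ p ≤ 3p), with |w| = 2p ≥ p.
By the pumping lemma, w = xyz with |xy| ≤ p and |y| ≥ 1.
Because |xy| ≤ p and w begins with p copies of 0, we have y = 0^k with 1 ≤ k ≤ p.
Pump with i = 2: xy^2z = 0^{p+k} 1^p. Now n = p+k > p = m, so the condition n ≤ m fails. Thus xy^2z ∉ L.
Contradiction. Therefore L is not regular.

0^{p+k} 1^p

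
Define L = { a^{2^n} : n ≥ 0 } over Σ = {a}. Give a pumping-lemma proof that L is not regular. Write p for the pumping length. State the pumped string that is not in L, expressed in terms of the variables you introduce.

a^{2^p+k}

Assume L is regular. Let p be the pumping length given by the pumping lemma.
Take w = a^{2^p} ∈ L with |w| = 2^p ≥ p.
The pumping lemma gives a decomposition w = xyz where |xy| ≤ p and |y| > 0.
Then y = a^k for some k with 1 ≤ k ≤ p.
Pump with i = 2: xy^2z = a^{2^p+k}. Since 1 ≤ k ≤ p < 2^p, we have 2^p < 2^p+k < 2^{p+1}, so 2^p+k is not a power of 2. So xy^2z ∉ L.
This is a contradiction; hence L is not regular.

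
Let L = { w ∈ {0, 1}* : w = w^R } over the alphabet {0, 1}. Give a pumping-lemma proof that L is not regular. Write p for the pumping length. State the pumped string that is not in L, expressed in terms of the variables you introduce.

0^{p+k} 1 0^p

Assume L is regular. Let p be the pumping length given by the pumping lemma.
Take w = 0^p 1 0^p, a palindrome of length 2p+1 ≥ p.
Write w = xyz as guaranteed by the lemma, with |xy| ≤ p and |y| ≥ 1.
The first p characters of w are 0's, so xy (and hence y) consists only of 0's. Write y = 0^k, 1 ≤ k ≤ p.
Pump with i = 2: xy^2z = 0^{p+k} 1 0^p. Its reverse is 0^p 1 0^{p+k}, which differs from xy^2z since k ≥ 1. So xy^2z is not a palindrome and xy^2z ∉ L.
This contradicts the pumping lemma, so L is not regular.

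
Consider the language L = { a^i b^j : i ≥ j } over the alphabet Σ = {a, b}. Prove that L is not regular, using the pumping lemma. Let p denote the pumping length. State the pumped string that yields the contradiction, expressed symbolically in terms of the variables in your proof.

Assume L is regular. Let p be the pumping length given by the pumping lemma.
Choose w = a^p b^p ∈ L, with |w| = 2p ≥ p.
By the pumping lemma, w = xyz with |xy| ≤ p and y is nonempty.
Because |xy| ≤ p and w begins with p copies of a, we have y = a^k with 1 ≤ k ≤ p.
Consider xy^0z = xz = a^{p-k} b^p. Since k ≥ 1, the a-count p-k is less than p, so i ≥ j fails; thus xz ∉ L.
This is a contradiction; hence L is not regular.

a^{p-k} b^p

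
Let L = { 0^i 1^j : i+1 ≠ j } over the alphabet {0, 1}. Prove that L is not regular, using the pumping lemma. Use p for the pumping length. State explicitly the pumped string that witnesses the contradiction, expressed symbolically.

0^{p+p!} 1^{p+p!+1}

Toward a contradiction, assume L is regular with pumping length p.
Choose w = 0^p 1^{p+p!+1}. Since p ≠ (p+p!+1)-1 = p+p!, w ∈ L; and |w| ≥ p.
By the pumping lemma, w = xyz with |xy| ≤ p and |y| > 0.
Because |xy| ≤ p and w begins with p copies of 0, we have y = 0^k with 1 ≤ k ≤ p.
Since 1 ≤ k ≤ p, k divides p!; set t = 1 + p!/k. Then xy^t z has p + (p!/k)·k = p + p! copies of 0. Now the 0-count is p+p! and (1-count)-1 = (p+p!+1)-1 = p+p!, so i+1 ≠ j fails. So xy^t z = 0^{p+p!} 1^{p+p!+1} ∉ L.
This is a contradiction; hence L is not regular.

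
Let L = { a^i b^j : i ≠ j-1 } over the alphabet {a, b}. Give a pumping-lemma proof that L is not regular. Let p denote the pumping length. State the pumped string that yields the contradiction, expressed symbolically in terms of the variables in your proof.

Assume L is regular; let p be its pumping constant.
Choose w = a^p b^{p+p!+1}. Since p ≠ (p+p!+1)-1 = p+p!, w ∈ L; and |w| ≥ p.
The pumping lemma gives a decomposition w = xyz where |xy| ≤ p and |y| > 0.
Because |xy| ≤ p and w begins with p copies of a, we have y = a^k with 1 ≤ k ≤ p.
Since 1 ≤ k ≤ p, k divides p!; set t = 1 + p!/k. Then xy^t z has p + (p!/k)·k = p + p! copies of a. Now the a-count is p+p! and (b-count)-1 = (p+p!+1)-1 = p+p!, so i ≠ j-1 fails. So xy^t z = a^{p+p!} b^{p+p!+1} ∉ L.
This contradicts the pumping lemma, so L is not regular.

a^{p+p!} b^{p+p!+1}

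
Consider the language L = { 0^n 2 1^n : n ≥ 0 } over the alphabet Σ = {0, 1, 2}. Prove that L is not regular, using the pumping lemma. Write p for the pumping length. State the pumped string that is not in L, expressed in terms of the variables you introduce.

Assume L is regular. Let p be the pumping length given by the pumping lemma.
Take w = 0^p 2 1^p ∈ L with |w| = 2p+1 ≥ p.
By the pumping lemma, w = xyz with |xy| ≤ p and |y| > 0.
Because |xy| ≤ p and w begins with p copies of 0, we have y = 0^k with 1 ≤ k ≤ p.
Pump with i = 2: xy^2z = 0^{p+k} 2 1^p, which would require p+k = p. But k ≥ 1, so xy^2z ∉ L.
This contradicts the pumping lemma, so L is not regular.

0^{p+k} 2 1^p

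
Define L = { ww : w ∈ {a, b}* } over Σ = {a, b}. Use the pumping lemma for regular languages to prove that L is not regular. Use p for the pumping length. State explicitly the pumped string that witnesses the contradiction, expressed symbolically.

a^{p+k} b^p a^p b^p

Toward a contradiction, assume L is regular with pumping length p.
Take w = a^p b^p a^p b^p = uu where u = a^pb^p; then w ∈ L and |w| = 4p ≥ p.
Write w = xyz as guaranteed by the lemma, with |xy| ≤ p and |y| ≥ 1.
Since the first p symbols of w are all a's and |xy| ≤ p, y lies entirely in the leading a-block: y = a^k for some k with 1 ≤ k ≤ p.
Pump with i = 2: xy^2z = a^{p+k} b^p a^p b^p, of length 4p+k. Suppose this equals vv. The string starts with a and ends with b, so v does too; thus the boundary between the two copies of v is a b→a transition. There is exactly one such transition, at position 2p+k, so |v| = 2p+k and |vv| = 4p+2k ≠ 4p+k since k ≥ 1. So xy^2z ∉ L.
This contradicts the pumping lemma, so L is not regular.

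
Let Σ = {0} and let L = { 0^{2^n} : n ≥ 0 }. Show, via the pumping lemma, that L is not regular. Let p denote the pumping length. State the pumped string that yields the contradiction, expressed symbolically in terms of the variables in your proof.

Assume L is regular; let p be its pumping constant.
Take w = 0^{2^p} ∈ L with |w| = 2^p ≥ p.
By the pumping lemma, w = xyz with |xy| ≤ p and |y| ≥ 1.
Then y = 0^k for some k with 1 ≤ k ≤ p.
Pump with i = 2: xy^2z = 0^{2^p+k}. Since 1 ≤ k ≤ p < 2^p, we have 2^p < 2^p+k < 2^{p+1}, so 2^p+k is not a power of 2. So xy^2z ∉ L.
Contradiction. Therefore L is not regular.

0^{2^p+k}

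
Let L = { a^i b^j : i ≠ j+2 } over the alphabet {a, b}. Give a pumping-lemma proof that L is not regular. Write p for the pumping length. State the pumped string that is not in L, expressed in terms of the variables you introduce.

Suppose for contradiction that L is regular, and let p be the pumping length.
Choose w = a^p b^{p+p!-2}. Since p ≠ (p+p!-2)+2 = p+p!, w ∈ L; and |w| ≥ p.
Write w = xyz as guaranteed by the lemma, with |xy| ≤ p and |y| ≥ 1.
Since the first p symbols of w are all a's and |xy| ≤ p, y lies entirely in the leading a-block: y = a^k for some k with 1 ≤ k ≤ p.
Since 1 ≤ k ≤ p, k divides p!; set t = 1 + p!/k. Then xy^t z has p + (p!/k)·k = p + p! copies of a. Now the a-count is p+p! and (b-count)+2 = (p+p!-2)+2 = p+p!, so i ≠ j+2 fails. So xy^t z = a^{p+p!} b^{p+p!-2} ∉ L.
This is a contradiction; hence L is not regular.

a^{p+p!} b^{p+p!-2}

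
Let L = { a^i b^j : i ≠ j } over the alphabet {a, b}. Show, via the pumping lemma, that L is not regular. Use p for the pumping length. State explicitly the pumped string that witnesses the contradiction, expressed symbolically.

Assume L is regular; let p be its pumping constant.
Choose w = a^p b^{p+p!}. Since p ≠ p+p!, w ∈ L; and |w| ≥ p.
By the pumping lemma, w = xyz with |xy| ≤ p and y is nonempty.
Since the first p symbols of w are all a's and |xy| ≤ p, y lies entirely in the leading a-block: y = a^k for some k with 1 ≤ k ≤ p.
Since 1 ≤ k ≤ p, k divides p!; set t = 1 + p!/k. Then xy^t z has p + (p!/k)·k = p + p! copies of a. Now the a-count equals the b-count, so i ≠ j fails. So xy^t z = a^{p+p!} b^{p+p!} ∉ L.
This contradicts the pumping lemma, so L is not regular.

a^{p+p!} b^{p+p!}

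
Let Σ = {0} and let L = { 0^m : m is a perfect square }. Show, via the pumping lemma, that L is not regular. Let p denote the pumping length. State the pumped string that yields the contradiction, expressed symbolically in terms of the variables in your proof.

Toward a contradiction, assume L is regular with pumping length p.
Take w = 0^{p²} ∈ L with |w| = p² ≥ p.
The pumping lemma gives a decomposition w = xyz where |xy| ≤ p and |y| > 0.
Then y = 0^k for some k with 1 ≤ k ≤ p.
Pump with i = 2: xy^2z = 0^{p²+k}. Since 1 ≤ k ≤ p, p² < p²+k ≤ p²+p < (p+1)², so p²+k lies strictly between consecutive squares and is not a perfect square. So xy^2z ∉ L.
This is a contradiction; hence L is not regular.

0^{p²+k}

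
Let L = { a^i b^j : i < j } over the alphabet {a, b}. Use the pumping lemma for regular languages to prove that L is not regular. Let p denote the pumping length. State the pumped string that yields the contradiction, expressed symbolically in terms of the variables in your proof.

Toward a contradiction, assume L is regular with pumping length p.
Choose w = a^p b^{p+1} ∈ L, with |w| = 2p+1 ≥ p.
By the pumping lemma, w = xyz with |xy| ≤ p and |y| ≥ 1.
The first p characters of w are a's, so xy (and hence y) consists only of a's. Write y = a^k, 1 ≤ k ≤ p.
Consider xy^2z = a^{p+k} b^{p+1}. Since k ≥ 1, the a-count p+k is at least p+1, so i < j fails; thus xy^2z ∉ L.
This contradicts the pumping lemma, so L is not regular.

a^{p+k} b^{p+1}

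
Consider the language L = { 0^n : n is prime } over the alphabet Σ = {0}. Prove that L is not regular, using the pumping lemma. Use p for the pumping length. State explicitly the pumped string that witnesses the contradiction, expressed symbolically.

0^{q(1+k)}

Assume L is regular. Let p be the pumping length given by the pumping lemma.
Let q be a prime with q ≥ p+2 (infinitely many primes exist), and take w = 0^q ∈ L with |w| = q ≥ p.
By the pumping lemma, w = xyz with |xy| ≤ p and |y| ≥ 1.
Then y = 0^k for some k with 1 ≤ k ≤ p.
Since 1 ≤ k ≤ p, |xz| = q-k. Pump with i = q+1: |xy^{q+1}z| = (q-k)+(q+1)k = q+qk = q(1+k), which is composite (both factors ≥ 2). So xy^{q+1}z = 0^{q(1+k)} ∉ L.
This contradicts the pumping lemma, so L is not regular.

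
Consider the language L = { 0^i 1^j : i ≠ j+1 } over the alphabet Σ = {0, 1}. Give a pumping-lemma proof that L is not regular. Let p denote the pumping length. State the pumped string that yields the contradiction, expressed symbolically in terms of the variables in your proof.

0^{p+p!} 1^{p+p!-1}

Assume L is regular; let p be its pumping constant.
Choose w = 0^p 1^{p+p!-1}. Since p ≠ (p+p!-1)+1 = p+p!, w ∈ L; and |w| ≥ p.
By the pumping lemma, w = xyz with |xy| ≤ p and y is nonempty.
Since the first p symbols of w are all 0's and |xy| ≤ p, y lies entirely in the leading 0-block: y = 0^k for some k with 1 ≤ k ≤ p.
Since 1 ≤ k ≤ p, k divides p!; set t = 1 + p!/k. Then xy^t z has p + (p!/k)·k = p + p! copies of 0. Now the 0-count is p+p! and (1-count)+1 = (p+p!-1)+1 = p+p!, so i ≠ j+1 fails. So xy^t z = 0^{p+p!} 1^{p+p!-1} ∉ L.
Contradiction. Therefore L is not regular.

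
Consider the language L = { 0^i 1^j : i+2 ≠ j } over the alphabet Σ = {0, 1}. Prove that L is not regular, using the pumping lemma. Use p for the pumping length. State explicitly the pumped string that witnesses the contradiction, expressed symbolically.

0^{p+p!} 1^{p+p!+2}

Suppose for contradiction that L is regular, and let p be the pumping length.
Choose w = 0^p 1^{p+p!+2}. Since p ≠ (p+p!+2)-2 = p+p!, w ∈ L; and |w| ≥ p.
By the pumping lemma, w = xyz with |xy| ≤ p and y is nonempty.
The first p characters of w are 0's, so xy (and hence y) consists only of 0's. Write y = 0^k, 1 ≤ k ≤ p.
Since 1 ≤ k ≤ p, k divides p!; set t = 1 + p!/k. Then xy^t z has p + (p!/k)·k = p + p! copies of 0. Now the 0-count is p+p! and (1-count)-2 = (p+p!+2)-2 = p+p!, so i+2 ≠ j fails. So xy^t z = 0^{p+p!} 1^{p+p!+2} ∉ L.
This contradicts the pumping lemma, so L is not regular.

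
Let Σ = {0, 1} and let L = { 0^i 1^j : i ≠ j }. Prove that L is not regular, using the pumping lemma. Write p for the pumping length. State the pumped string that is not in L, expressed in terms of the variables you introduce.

0^{p+p!} 1^{p+p!}

Assume L is regular. Let p be the pumping length given by the pumping lemma.
Choose w = 0^p 1^{p+p!}. Since p ≠ p+p!, w ∈ L; and |w| ≥ p.
The pumping lemma gives a decomposition w = xyz where |xy| ≤ p and |y| > 0.
The first p characters of w are 0's, so xy (and hence y) consists only of 0's. Write y = 0^k, 1 ≤ k ≤ p.
Since 1 ≤ k ≤ p, k divides p!; set t = 1 + p!/k. Then xy^t z has p + (p!/k)·k = p + p! copies of 0. Now the 0-count equals the 1-count, so i ≠ j fails. So xy^t z = 0^{p+p!} 1^{p+p!} ∉ L.
This is a contradiction; hence L is not regular.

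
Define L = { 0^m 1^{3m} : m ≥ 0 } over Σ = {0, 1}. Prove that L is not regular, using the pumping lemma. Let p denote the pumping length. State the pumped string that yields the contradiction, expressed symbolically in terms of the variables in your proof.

0^{p+k} 1^{3p}

Assume L is regular. Let p be the pumping length given by the pumping lemma.
Let w = 0^p 1^{3p} ∈ L; note |w| = 4p ≥ p.
Write w = xyz as guaranteed by the lemma, with |xy| ≤ p and y is nonempty.
The first p characters of w are 0's, so xy (and hence y) consists only of 0's. Write y = 0^k, 1 ≤ k ≤ p.
Pump with i = 2: xy^2z = 0^{p+k} 1^{3p}. For this to lie in L we would need 3p = 3(p+k), which forces k = 0. But k ≥ 1, so xy^2z ∉ L.
This is a contradiction; hence L is not regular.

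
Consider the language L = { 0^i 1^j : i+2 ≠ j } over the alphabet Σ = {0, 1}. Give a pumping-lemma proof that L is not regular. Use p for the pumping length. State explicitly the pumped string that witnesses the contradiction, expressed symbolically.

Toward a contradiction, assume L is regular with pumping length p.
Choose w = 0^p 1^{p+p!+2}. Since p ≠ (p+p!+2)-2 = p+p!, w ∈ L; and |w| ≥ p.
The pumping lemma gives a decomposition w = xyz where |xy| ≤ p and |y| > 0.
The first p characters of w are 0's, so xy (and hence y) consists only of 0's. Write y = 0^k, 1 ≤ k ≤ p.
Since 1 ≤ k ≤ p, k divides p!; set t = 1 + p!/k. Then xy^t z has p + (p!/k)·k = p + p! copies of 0. Now the 0-count is p+p! and (1-count)-2 = (p+p!+2)-2 = p+p!, so i+2 ≠ j fails. So xy^t z = 0^{p+p!} 1^{p+p!+2} ∉ L.
This is a contradiction; hence L is not regular.

0^{p+p!} 1^{p+p!+2}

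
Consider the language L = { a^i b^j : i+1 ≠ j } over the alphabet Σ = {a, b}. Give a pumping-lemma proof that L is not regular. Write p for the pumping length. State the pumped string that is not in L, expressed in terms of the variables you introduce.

Assume L is regular; let p be its pumping constant.
Choose w = a^p b^{p+p!+1}. Since p ≠ (p+p!+1)-1 = p+p!, w ∈ L; and |w| ≥ p.
By the pumping lemma, w = xyz with |xy| ≤ p and y is nonempty.
Because |xy| ≤ p and w begins with p copies of a, we have y = a^k with 1 ≤ k ≤ p.
Since 1 ≤ k ≤ p, k divides p!; set t = 1 + p!/k. Then xy^t z has p + (p!/k)·k = p + p! copies of a. Now the a-count is p+p! and (b-count)-1 = (p+p!+1)-1 = p+p!, so i+1 ≠ j fails. So xy^t z = a^{p+p!} b^{p+p!+1} ∉ L.
Contradiction. Therefore L is not regular.

a^{p+p!} b^{p+p!+1}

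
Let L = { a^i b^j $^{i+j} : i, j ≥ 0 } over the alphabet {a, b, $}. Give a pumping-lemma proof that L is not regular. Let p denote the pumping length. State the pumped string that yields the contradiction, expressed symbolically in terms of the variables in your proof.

Assume L is regular. Let p be the pumping length given by the pumping lemma.
Take w = a^p b^p $^{2p} ∈ L (with i=j=p, i+j=2p), |w| = 4p ≥ p.
By the pumping lemma, w = xyz with |xy| ≤ p and |y| > 0.
Since the first p symbols of w are all a's and |xy| ≤ p, y lies entirely in the leading a-block: y = a^k for some k with 1 ≤ k ≤ p.
Consider xy^2z = a^{p+k} b^p $^{2p}. Now the a- and b-counts sum to 2p+k, but the $-count is 2p ≠ 2p+k. So xy^2z ∉ L.
Contradiction. Therefore L is not regular.

a^{p+k} b^p $^{2p}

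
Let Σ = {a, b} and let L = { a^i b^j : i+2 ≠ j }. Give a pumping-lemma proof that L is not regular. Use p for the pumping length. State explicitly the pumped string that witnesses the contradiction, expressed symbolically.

a^{p+p!} b^{p+p!+2}

Toward a contradiction, assume L is regular with pumping length p.
Choose w = a^p b^{p+p!+2}. Since p ≠ (p+p!+2)-2 = p+p!, w ∈ L; and |w| ≥ p.
The pumping lemma gives a decomposition w = xyz where |xy| ≤ p and |y| ≥ 1.
The first p characters of w are a's, so xy (and hence y) consists only of a's. Write y = a^k, 1 ≤ k ≤ p.
Since 1 ≤ k ≤ p, k divides p!; set t = 1 + p!/k. Then xy^t z has p + (p!/k)·k = p + p! copies of a. Now the a-count is p+p! and (b-count)-2 = (p+p!+2)-2 = p+p!, so i+2 ≠ j fails. So xy^t z = a^{p+p!} b^{p+p!+2} ∉ L.
Contradiction. Therefore L is not regular.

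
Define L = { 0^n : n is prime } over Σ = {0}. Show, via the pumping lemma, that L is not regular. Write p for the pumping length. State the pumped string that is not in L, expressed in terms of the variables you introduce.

0^{q(1+k)}

Toward a contradiction, assume L is regular with pumping length p.
Let q be a prime with q ≥ p+2 (infinitely many primes exist), and take w = 0^q ∈ L with |w| = q ≥ p.
The pumping lemma gives a decomposition w = xyz where |xy| ≤ p and y is nonempty.
Then y = 0^k for some k with 1 ≤ k ≤ p.
Since 1 ≤ k ≤ p, |xz| = q-k. Pump with i = q+1: |xy^{q+1}z| = (q-k)+(q+1)k = q+qk = q(1+k), which is composite (both factors ≥ 2). So xy^{q+1}z = 0^{q(1+k)} ∉ L.
This contradicts the pumping lemma, so L is not regular.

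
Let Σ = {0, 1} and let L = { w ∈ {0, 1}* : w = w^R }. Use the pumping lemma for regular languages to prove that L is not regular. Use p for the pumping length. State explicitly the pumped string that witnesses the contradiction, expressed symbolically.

0^{p+k} 1 0^p

Toward a contradiction, assume L is regular with pumping length p.
Take w = 0^p 1 0^p, a palindrome of length 2p+1 ≥ p.
Write w = xyz as guaranteed by the lemma, with |xy| ≤ p and y is nonempty.
Since the first p symbols of w are all 0's and |xy| ≤ p, y lies entirely in the leading 0-block: y = 0^k for some k with 1 ≤ k ≤ p.
Pump with i = 2: xy^2z = 0^{p+k} 1 0^p. Its reverse is 0^p 1 0^{p+k}, which differs from xy^2z since k ≥ 1. So xy^2z is not a palindrome and xy^2z ∉ L.
This is a contradiction; hence L is not regular.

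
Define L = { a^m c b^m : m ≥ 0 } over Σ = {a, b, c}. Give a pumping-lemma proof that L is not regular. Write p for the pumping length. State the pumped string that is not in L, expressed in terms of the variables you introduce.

a^{p+k} c b^p

Suppose for contradiction that L is regular, and let p be the pumping length.
Take w = a^p c b^p ∈ L with |w| = 2p+1 ≥ p.
Write w = xyz as guaranteed by the lemma, with |xy| ≤ p and y is nonempty.
The first p characters of w are a's, so xy (and hence y) consists only of a's. Write y = a^k, 1 ≤ k ≤ p.
Pump with i = 2: xy^2z = a^{p+k} c b^p, which would require p+k = p. But k ≥ 1, so xy^2z ∉ L.
This contradicts the pumping lemma, so L is not regular.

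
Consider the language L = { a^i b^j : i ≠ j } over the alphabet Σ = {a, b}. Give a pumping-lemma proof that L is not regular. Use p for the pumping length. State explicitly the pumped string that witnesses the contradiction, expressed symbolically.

a^{p+p!} b^{p+p!}

Suppose for contradiction that L is regular, and let p be the pumping length.
Choose w = a^p b^{p+p!}. Since p ≠ p+p!, w ∈ L; and |w| ≥ p.
By the pumping lemma, w = xyz with |xy| ≤ p and |y| > 0.
The first p characters of w are a's, so xy (and hence y) consists only of a's. Write y = a^k, 1 ≤ k ≤ p.
Since 1 ≤ k ≤ p, k divides p!; set t = 1 + p!/k. Then xy^t z has p + (p!/k)·k = p + p! copies of a. Now the a-count equals the b-count, so i ≠ j fails. So xy^t z = a^{p+p!} b^{p+p!} ∉ L.
Contradiction. Therefore L is not regular.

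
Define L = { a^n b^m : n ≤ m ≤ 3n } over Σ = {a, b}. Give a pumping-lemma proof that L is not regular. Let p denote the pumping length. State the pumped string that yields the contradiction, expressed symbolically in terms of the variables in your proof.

Assume L is regular; let p be its pumping constant.
Take w = a^p b^p ∈ L (since p ≤ p ≤ 3p), with |w| = 2p ≥ p.
The pumping lemma gives a decomposition w = xyz where |xy| ≤ p and y is nonempty.
Because |xy| ≤ p and w begins with p copies of a, we have y = a^k with 1 ≤ k ≤ p.
Pump with i = 2: xy^2z = a^{p+k} b^p. Now n = p+k > p = m, so the condition n ≤ m fails. Thus xy^2z ∉ L.
This contradicts the pumping lemma, so L is not regular.

a^{p+k} b^p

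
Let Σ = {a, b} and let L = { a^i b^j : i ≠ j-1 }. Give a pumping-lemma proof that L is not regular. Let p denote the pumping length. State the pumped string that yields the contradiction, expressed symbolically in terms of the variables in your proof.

a^{p+p!} b^{p+p!+1}

Suppose for contradiction that L is regular, and let p be the pumping length.
Choose w = a^p b^{p+p!+1}. Since p ≠ (p+p!+1)-1 = p+p!, w ∈ L; and |w| ≥ p.
The pumping lemma gives a decomposition w = xyz where |xy| ≤ p and |y| ≥ 1.
Because |xy| ≤ p and w begins with p copies of a, we have y = a^k with 1 ≤ k ≤ p.
Since 1 ≤ k ≤ p, k divides p!; set t = 1 + p!/k. Then xy^t z has p + (p!/k)·k = p + p! copies of a. Now the a-count is p+p! and (b-count)-1 = (p+p!+1)-1 = p+p!, so i ≠ j-1 fails. So xy^t z = a^{p+p!} b^{p+p!+1} ∉ L.
This is a contradiction; hence L is not regular.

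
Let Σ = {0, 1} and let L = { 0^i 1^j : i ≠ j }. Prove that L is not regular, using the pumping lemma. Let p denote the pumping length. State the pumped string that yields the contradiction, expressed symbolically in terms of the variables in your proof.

Toward a contradiction, assume L is regular with pumping length p.
Choose w = 0^p 1^{p+p!}. Since p ≠ p+p!, w ∈ L; and |w| ≥ p.
Write w = xyz as guaranteed by the lemma, with |xy| ≤ p and |y| > 0.
Since the first p symbols of w are all 0's and |xy| ≤ p, y lies entirely in the leading 0-block: y = 0^k for some k with 1 ≤ k ≤ p.
Since 1 ≤ k ≤ p, k divides p!; set t = 1 + p!/k. Then xy^t z has p + (p!/k)·k = p + p! copies of 0. Now the 0-count equals the 1-count, so i ≠ j fails. So xy^t z = 0^{p+p!} 1^{p+p!} ∉ L.
This is a contradiction; hence L is not regular.

0^{p+p!} 1^{p+p!}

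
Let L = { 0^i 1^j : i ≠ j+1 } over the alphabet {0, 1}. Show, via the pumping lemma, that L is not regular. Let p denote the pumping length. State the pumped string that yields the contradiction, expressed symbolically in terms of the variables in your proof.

Suppose for contradiction that L is regular, and let p be the pumping length.
Choose w = 0^p 1^{p+p!-1}. Since p ≠ (p+p!-1)+1 = p+p!, w ∈ L; and |w| ≥ p.
The pumping lemma gives a decomposition w = xyz where |xy| ≤ p and |y| > 0.
The first p characters of w are 0's, so xy (and hence y) consists only of 0's. Write y = 0^k, 1 ≤ k ≤ p.
Since 1 ≤ k ≤ p, k divides p!; set t = 1 + p!/k. Then xy^t z has p + (p!/k)·k = p + p! copies of 0. Now the 0-count is p+p! and (1-count)+1 = (p+p!-1)+1 = p+p!, so i ≠ j+1 fails. So xy^t z = 0^{p+p!} 1^{p+p!-1} ∉ L.
Contradiction. Therefore L is not regular.

0^{p+p!} 1^{p+p!-1}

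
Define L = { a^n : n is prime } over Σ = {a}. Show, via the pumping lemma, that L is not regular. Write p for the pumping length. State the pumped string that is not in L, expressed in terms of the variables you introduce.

Toward a contradiction, assume L is regular with pumping length p.
Let q be a prime with q ≥ p+2 (infinitely many primes exist), and take w = a^q ∈ L with |w| = q ≥ p.
Write w = xyz as guaranteed by the lemma, with |xy| ≤ p and y is nonempty.
Then y = a^k for some k with 1 ≤ k ≤ p.
Since 1 ≤ k ≤ p, |xz| = q-k. Pump with i = q+1: |xy^{q+1}z| = (q-k)+(q+1)k = q+qk = q(1+k), which is composite (both factors ≥ 2). So xy^{q+1}z = a^{q(1+k)} ∉ L.
Contradiction. Therefore L is not regular.

a^{q(1+k)}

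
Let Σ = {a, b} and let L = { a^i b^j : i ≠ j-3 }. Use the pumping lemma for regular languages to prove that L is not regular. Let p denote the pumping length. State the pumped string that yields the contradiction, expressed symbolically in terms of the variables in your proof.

Suppose for contradiction that L is regular, and let p be the pumping length.
Choose w = a^p b^{p+p!+3}. Since p ≠ (p+p!+3)-3 = p+p!, w ∈ L; and |w| ≥ p.
Write w = xyz as guaranteed by the lemma, with |xy| ≤ p and |y| > 0.
Since the first p symbols of w are all a's and |xy| ≤ p, y lies entirely in the leading a-block: y = a^k for some k with 1 ≤ k ≤ p.
Since 1 ≤ k ≤ p, k divides p!; set t = 1 + p!/k. Then xy^t z has p + (p!/k)·k = p + p! copies of a. Now the a-count is p+p! and (b-count)-3 = (p+p!+3)-3 = p+p!, so i ≠ j-3 fails. So xy^t z = a^{p+p!} b^{p+p!+3} ∉ L.
This is a contradiction; hence L is not regular.

a^{p+p!} b^{p+p!+3}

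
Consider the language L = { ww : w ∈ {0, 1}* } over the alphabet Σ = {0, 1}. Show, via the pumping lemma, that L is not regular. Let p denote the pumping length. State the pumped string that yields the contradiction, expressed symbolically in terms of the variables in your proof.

Assume L is regular; let p be its pumping constant.
Take w = 0^p 1^p 0^p 1^p = uu where u = 0^p1^p; then w ∈ L and |w| = 4p ≥ p.
The pumping lemma gives a decomposition w = xyz where |xy| ≤ p and y is nonempty.
Because |xy| ≤ p and w begins with p copies of 0, we have y = 0^k with 1 ≤ k ≤ p.
Pump with i = 2: xy^2z = 0^{p+k} 1^p 0^p 1^p, of length 4p+k. Suppose this equals vv. The string starts with 0 and ends with 1, so v does too; thus the boundary between the two copies of v is a 1→0 transition. There is exactly one such transition, at position 2p+k, so |v| = 2p+k and |vv| = 4p+2k ≠ 4p+k since k ≥ 1. So xy^2z ∉ L.
This contradicts the pumping lemma, so L is not regular.

0^{p+k} 1^p 0^p 1^p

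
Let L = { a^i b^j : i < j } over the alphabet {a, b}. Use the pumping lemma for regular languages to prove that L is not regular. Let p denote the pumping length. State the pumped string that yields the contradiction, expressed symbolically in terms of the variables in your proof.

a^{p+k} b^{p+1}

Toward a contradiction, assume L is regular with pumping length p.
Choose w = a^p b^{p+1} ∈ L, with |w| = 2p+1 ≥ p.
Write w = xyz as guaranteed by the lemma, with |xy| ≤ p and y is nonempty.
The first p characters of w are a's, so xy (and hence y) consists only of a's. Write y = a^k, 1 ≤ k ≤ p.
Consider xy^2z = a^{p+k} b^{p+1}. Since k ≥ 1, the a-count p+k is at least p+1, so i < j fails; thus xy^2z ∉ L.
Contradiction. Therefore L is not regular.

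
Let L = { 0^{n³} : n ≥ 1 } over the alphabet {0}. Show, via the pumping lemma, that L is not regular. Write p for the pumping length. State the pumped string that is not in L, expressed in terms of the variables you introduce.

0^{p³+k}

Suppose for contradiction that L is regular, and let p be the pumping length.
Take w = 0^{p³} ∈ L with |w| = p³ ≥ p.
The pumping lemma gives a decomposition w = xyz where |xy| ≤ p and |y| ≥ 1.
Then y = 0^k for some k with 1 ≤ k ≤ p.
Pump with i = 2: xy^2z = 0^{p³+k}. Since 1 ≤ k ≤ p, p³ < p³+k ≤ p³+p < p³+3p²+3p+1 = (p+1)³, so p³+k is not a perfect cube. So xy^2z ∉ L.
This contradicts the pumping lemma, so L is not regular.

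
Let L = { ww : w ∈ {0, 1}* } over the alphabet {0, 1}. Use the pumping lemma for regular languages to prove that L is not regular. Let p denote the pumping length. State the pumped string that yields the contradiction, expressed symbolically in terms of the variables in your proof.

Assume L is regular. Let p be the pumping length given by the pumping lemma.
Take w = 0^p 1^p 0^p 1^p = uu where u = 0^p1^p; then w ∈ L and |w| = 4p ≥ p.
The pumping lemma gives a decomposition w = xyz where |xy| ≤ p and |y| > 0.
The first p characters of w are 0's, so xy (and hence y) consists only of 0's. Write y = 0^k, 1 ≤ k ≤ p.
Pump with i = 2: xy^2z = 0^{p+k} 1^p 0^p 1^p, of length 4p+k. Suppose this equals vv. The string starts with 0 and ends with 1, so v does too; thus the boundary between the two copies of v is a 1→0 transition. There is exactly one such transition, at position 2p+k, so |v| = 2p+k and |vv| = 4p+2k ≠ 4p+k since k ≥ 1. So xy^2z ∉ L.
This is a contradiction; hence L is not regular.

0^{p+k} 1^p 0^p 1^p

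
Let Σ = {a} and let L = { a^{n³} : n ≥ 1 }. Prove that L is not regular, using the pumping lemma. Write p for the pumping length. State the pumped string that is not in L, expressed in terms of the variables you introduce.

a^{p³+k}

Assume L is regular; let p be its pumping constant.
Take w = a^{p³} ∈ L with |w| = p³ ≥ p.
By the pumping lemma, w = xyz with |xy| ≤ p and |y| ≥ 1.
Then y = a^k for some k with 1 ≤ k ≤ p.
Pump with i = 2: xy^2z = a^{p³+k}. Since 1 ≤ k ≤ p, p³ < p³+k ≤ p³+p < p³+3p²+3p+1 = (p+1)³, so p³+k is not a perfect cube. So xy^2z ∉ L.
This is a contradiction; hence L is not regular.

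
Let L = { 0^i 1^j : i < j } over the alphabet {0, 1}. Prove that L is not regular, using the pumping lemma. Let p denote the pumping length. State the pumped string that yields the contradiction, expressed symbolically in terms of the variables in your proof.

Assume L is regular. Let p be the pumping length given by the pumping lemma.
Choose w = 0^p 1^{p+1} ∈ L, with |w| = 2p+1 ≥ p.
By the pumping lemma, w = xyz with |xy| ≤ p and y is nonempty.
Because |xy| ≤ p and w begins with p copies of 0, we have y = 0^k with 1 ≤ k ≤ p.
Consider xy^2z = 0^{p+k} 1^{p+1}. Since k ≥ 1, the 0-count p+k is at least p+1, so i < j fails; thus xy^2z ∉ L.
This is a contradiction; hence L is not regular.

0^{p+k} 1^{p+1}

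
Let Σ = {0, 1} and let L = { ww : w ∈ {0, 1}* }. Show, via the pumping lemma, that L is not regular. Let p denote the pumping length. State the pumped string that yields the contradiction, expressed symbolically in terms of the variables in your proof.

Assume L is regular; let p be its pumping constant.
Take w = 0^p 1^p 0^p 1^p = uu where u = 0^p1^p; then w ∈ L and |w| = 4p ≥ p.
The pumping lemma gives a decomposition w = xyz where |xy| ≤ p and |y| > 0.
Since the first p symbols of w are all 0's and |xy| ≤ p, y lies entirely in the leading 0-block: y = 0^k for some k with 1 ≤ k ≤ p.
Pump with i = 2: xy^2z = 0^{p+k} 1^p 0^p 1^p, of length 4p+k. Suppose this equals vv. The string starts with 0 and ends with 1, so v does too; thus the boundary between the two copies of v is a 1→0 transition. There is exactly one such transition, at position 2p+k, so |v| = 2p+k and |vv| = 4p+2k ≠ 4p+k since k ≥ 1. So xy^2z ∉ L.
Contradiction. Therefore L is not regular.

0^{p+k} 1^p 0^p 1^p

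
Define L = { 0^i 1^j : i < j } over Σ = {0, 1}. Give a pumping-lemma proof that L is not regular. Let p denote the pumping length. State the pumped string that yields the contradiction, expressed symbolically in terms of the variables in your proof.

Assume L is regular; let p be its pumping constant.
Choose w = 0^p 1^{p+1} ∈ L, with |w| = 2p+1 ≥ p.
By the pumping lemma, w = xyz with |xy| ≤ p and |y| > 0.
The first p characters of w are 0's, so xy (and hence y) consists only of 0's. Write y = 0^k, 1 ≤ k ≤ p.
Consider xy^2z = 0^{p+k} 1^{p+1}. Since k ≥ 1, the 0-count p+k is at least p+1, so i < j fails; thus xy^2z ∉ L.
This contradicts the pumping lemma, so L is not regular.

0^{p+k} 1^{p+1}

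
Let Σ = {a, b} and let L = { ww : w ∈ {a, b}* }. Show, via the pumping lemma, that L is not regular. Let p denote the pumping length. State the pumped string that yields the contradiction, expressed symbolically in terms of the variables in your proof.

a^{p+k} b^p a^p b^p

Assume L is regular. Let p be the pumping length given by the pumping lemma.
Take w = a^p b^p a^p b^p = uu where u = a^pb^p; then w ∈ L and |w| = 4p ≥ p.
Write w = xyz as guaranteed by the lemma, with |xy| ≤ p and y is nonempty.
Because |xy| ≤ p and w begins with p copies of a, we have y = a^k with 1 ≤ k ≤ p.
Pump with i = 2: xy^2z = a^{p+k} b^p a^p b^p, of length 4p+k. Suppose this equals vv. The string starts with a and ends with b, so v does too; thus the boundary between the two copies of v is a b→a transition. There is exactly one such transition, at position 2p+k, so |v| = 2p+k and |vv| = 4p+2k ≠ 4p+k since k ≥ 1. So xy^2z ∉ L.
This is a contradiction; hence L is not regular.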